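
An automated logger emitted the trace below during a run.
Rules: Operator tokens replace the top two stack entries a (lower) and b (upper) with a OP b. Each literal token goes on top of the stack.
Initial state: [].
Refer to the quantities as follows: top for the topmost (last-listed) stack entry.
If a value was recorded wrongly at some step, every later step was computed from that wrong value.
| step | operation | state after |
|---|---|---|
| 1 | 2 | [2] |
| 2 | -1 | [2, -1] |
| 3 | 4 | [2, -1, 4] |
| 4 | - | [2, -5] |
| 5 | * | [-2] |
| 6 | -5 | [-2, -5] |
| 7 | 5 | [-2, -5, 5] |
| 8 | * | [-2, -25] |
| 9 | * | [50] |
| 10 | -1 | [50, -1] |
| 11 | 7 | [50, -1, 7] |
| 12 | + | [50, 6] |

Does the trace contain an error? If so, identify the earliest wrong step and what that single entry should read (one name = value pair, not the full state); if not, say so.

1. push 2: top = 2 (exactly as logged)
2. push -1: top = -1 (no discrepancy)
3. push 4: top = 4 (no discrepancy)
4. -1 - 4 = -5 (agrees with the trace)
5. 2 * -5 = -10 (not what was recorded)
First deviation found at step 5; the corrected entry is top = -10.

step 5, top = -10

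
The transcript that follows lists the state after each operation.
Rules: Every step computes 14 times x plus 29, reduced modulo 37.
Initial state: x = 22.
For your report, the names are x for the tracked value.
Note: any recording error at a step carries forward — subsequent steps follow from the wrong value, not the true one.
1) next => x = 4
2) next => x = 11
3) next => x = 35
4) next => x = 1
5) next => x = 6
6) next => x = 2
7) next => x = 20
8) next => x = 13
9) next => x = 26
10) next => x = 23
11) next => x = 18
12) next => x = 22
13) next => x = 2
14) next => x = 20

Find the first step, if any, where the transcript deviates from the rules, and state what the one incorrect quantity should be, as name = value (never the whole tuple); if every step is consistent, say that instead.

Recomputing the run from the initial state:
step 1: x = 4
step 2: x = 11
step 3: x = 35
step 4: x = 1
step 5: x = 6
step 6: x = 2
step 7: x = 20
step 8: x = 13
step 9: x = 26
step 10: x = 23
step 11: x = 18
step 12: x = 22
step 13: x = 4
step 14: x = 11
The first disagreement with the transcript is at step 13, where the value should be x = 4.

step 13, x = 4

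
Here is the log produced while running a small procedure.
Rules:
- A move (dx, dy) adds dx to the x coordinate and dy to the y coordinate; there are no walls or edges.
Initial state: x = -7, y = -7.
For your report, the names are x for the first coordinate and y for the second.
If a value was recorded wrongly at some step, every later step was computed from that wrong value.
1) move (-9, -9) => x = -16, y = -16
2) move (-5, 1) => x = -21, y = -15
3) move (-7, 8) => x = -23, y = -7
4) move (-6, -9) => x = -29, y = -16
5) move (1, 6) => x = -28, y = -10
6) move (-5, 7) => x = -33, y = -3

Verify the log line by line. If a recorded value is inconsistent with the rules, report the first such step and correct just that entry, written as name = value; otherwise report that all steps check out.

step 1: x = -7 + (-9) = -16, y = -7 + (-9) = -16 -> exactly as logged
step 2: x = -16 + (-5) = -21, y = -16 + (1) = -15 -> in agreement
step 3: x = -21 + (-7) = -28, y = -15 + (8) = -7 -> this is not what the log shows
So the first discrepancy is step 3, where the right value is x = -28.

step 3, x = -28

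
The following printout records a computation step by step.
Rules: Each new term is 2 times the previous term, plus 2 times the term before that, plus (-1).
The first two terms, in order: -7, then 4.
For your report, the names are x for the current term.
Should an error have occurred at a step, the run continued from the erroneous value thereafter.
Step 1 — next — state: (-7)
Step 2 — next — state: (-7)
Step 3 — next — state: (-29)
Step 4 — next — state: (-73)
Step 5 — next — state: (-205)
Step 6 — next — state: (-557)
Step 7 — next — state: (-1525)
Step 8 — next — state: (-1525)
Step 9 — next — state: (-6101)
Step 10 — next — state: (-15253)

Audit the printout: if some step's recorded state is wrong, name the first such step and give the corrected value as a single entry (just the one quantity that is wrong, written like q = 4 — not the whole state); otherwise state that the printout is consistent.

1. x = 2*(4) + (2)*(-7) + (-1) = -7 (agrees with the printout)
2. x = 2*(-7) + (2)*(4) + (-1) = -7 (exactly as logged)
3. x = 2*(-7) + (2)*(-7) + (-1) = -29 (no discrepancy)
4. x = 2*(-29) + (2)*(-7) + (-1) = -73 (agrees with the printout)
5. x = 2*(-73) + (2)*(-29) + (-1) = -205 (confirmed correct)
6. x = 2*(-205) + (2)*(-73) + (-1) = -557 (same as recorded)
7. x = 2*(-557) + (2)*(-205) + (-1) = -1525 (checks out)
8. x = 2*(-1525) + (2)*(-557) + (-1) = -4165 (the entry is off here)
First deviation found at step 8; the corrected entry is x = -4165.

step 8, x = -4165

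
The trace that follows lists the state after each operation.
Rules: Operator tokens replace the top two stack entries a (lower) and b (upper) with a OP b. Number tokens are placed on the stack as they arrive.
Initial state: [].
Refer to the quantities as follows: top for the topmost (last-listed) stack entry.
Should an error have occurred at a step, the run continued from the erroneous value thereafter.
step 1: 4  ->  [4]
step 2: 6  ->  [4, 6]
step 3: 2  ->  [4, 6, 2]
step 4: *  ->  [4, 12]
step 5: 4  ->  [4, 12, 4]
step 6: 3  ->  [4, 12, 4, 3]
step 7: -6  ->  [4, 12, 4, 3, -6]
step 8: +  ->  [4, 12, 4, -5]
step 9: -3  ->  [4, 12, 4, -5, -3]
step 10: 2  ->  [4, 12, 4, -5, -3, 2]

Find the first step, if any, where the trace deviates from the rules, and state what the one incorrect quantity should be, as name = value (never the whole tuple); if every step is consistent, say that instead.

step 8, top = -3

step 1: push 4: top = 4 -> consistent with the trace
step 2: push 6: top = 6 -> verified
step 3: push 2: top = 2 -> exactly as logged
step 4: 6 * 2 = 12 -> same as recorded
step 5: push 4: top = 4 -> verified
step 6: push 3: top = 3 -> verified
step 7: push -6: top = -6 -> agrees with the trace
step 8: 3 + -6 = -3 -> the trace has a different value
So the first discrepancy is step 8, where the right value is top = -3.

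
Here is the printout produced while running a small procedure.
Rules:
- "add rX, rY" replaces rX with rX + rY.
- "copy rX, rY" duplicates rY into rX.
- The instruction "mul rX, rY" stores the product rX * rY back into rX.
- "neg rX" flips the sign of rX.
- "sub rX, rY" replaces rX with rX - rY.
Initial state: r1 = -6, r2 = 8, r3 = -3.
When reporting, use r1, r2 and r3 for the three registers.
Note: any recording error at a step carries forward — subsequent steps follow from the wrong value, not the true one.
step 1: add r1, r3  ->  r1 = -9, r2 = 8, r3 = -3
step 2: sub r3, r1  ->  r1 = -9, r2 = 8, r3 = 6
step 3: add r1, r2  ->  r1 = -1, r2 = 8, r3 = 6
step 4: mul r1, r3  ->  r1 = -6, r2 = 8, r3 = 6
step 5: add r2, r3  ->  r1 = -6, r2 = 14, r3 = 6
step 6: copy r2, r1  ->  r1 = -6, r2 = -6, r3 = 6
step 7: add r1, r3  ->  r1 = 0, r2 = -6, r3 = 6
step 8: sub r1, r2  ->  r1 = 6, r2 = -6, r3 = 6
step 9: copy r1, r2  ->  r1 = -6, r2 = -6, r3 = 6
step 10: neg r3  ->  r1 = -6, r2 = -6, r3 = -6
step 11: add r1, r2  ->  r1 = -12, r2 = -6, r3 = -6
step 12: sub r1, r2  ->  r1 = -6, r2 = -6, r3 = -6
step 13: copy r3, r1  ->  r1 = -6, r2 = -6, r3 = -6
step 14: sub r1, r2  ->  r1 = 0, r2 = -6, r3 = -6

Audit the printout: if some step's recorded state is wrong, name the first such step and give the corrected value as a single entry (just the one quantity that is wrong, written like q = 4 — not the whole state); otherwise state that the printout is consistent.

1. r1 = -6 + -3 = -9 (same as recorded)
2. r3 = -3 - -9 = 6 (no discrepancy)
3. r1 = -9 + 8 = -1 (same as recorded)
4. r1 = -1 * 6 = -6 (no discrepancy)
5. r2 = 8 + 6 = 14 (checks out)
6. r2 = -6 (matches)
7. r1 = -6 + 6 = 0 (confirmed correct)
8. r1 = 0 - -6 = 6 (same as recorded)
9. r1 = -6 (agrees with the printout)
10. r3 = -(6) = -6 (consistent with the printout)
11. r1 = -6 + -6 = -12 (no discrepancy)
12. r1 = -12 - -6 = -6 (checks out)
13. r3 = -6 (checks out)
14. r1 = -6 - -6 = 0 (agrees with the printout)
Every step is consistent.

no error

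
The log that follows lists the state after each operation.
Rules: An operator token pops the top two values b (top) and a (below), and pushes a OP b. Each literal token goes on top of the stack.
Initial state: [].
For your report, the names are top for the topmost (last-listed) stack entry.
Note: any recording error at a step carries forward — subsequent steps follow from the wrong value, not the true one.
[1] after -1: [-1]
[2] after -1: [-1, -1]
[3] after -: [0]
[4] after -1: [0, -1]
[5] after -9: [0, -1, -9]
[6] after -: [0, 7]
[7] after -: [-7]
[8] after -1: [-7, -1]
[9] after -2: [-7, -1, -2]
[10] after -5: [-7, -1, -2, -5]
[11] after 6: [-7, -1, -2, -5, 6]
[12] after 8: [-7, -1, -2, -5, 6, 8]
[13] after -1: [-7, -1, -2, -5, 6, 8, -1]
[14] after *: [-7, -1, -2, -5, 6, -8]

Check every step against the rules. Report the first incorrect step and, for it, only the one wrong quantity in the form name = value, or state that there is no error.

step 6, top = 8

Recomputing the run from the initial state:
step 1: [-1]
step 2: [-1, -1]
step 3: [0]
step 4: [0, -1]
step 5: [0, -1, -9]
step 6: [0, 8]
step 7: [-8]
step 8: [-8, -1]
step 9: [-8, -1, -2]
step 10: [-8, -1, -2, -5]
step 11: [-8, -1, -2, -5, 6]
step 12: [-8, -1, -2, -5, 6, 8]
step 13: [-8, -1, -2, -5, 6, 8, -1]
step 14: [-8, -1, -2, -5, 6, -8]
The first disagreement with the log is at step 6, where the value should be top = 8.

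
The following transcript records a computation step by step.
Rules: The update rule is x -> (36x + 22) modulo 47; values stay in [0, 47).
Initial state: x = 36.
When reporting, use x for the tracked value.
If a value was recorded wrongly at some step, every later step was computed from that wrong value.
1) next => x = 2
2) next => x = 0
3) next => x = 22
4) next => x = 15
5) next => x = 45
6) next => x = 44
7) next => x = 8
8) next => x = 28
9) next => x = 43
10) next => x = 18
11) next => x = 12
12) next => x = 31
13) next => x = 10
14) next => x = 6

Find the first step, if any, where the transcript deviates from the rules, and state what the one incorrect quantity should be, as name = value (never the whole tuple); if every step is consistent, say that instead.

step 1: x = (36*36 + 22) mod 47 = 2 -> checks out
step 2: x = (36*2 + 22) mod 47 = 0 -> verified
step 3: x = (36*0 + 22) mod 47 = 22 -> in agreement
step 4: x = (36*22 + 22) mod 47 = 15 -> checks out
step 5: x = (36*15 + 22) mod 47 = 45 -> checks out
step 6: x = (36*45 + 22) mod 47 = 44 -> no discrepancy
step 7: x = (36*44 + 22) mod 47 = 8 -> consistent with the transcript
step 8: x = (36*8 + 22) mod 47 = 28 -> in agreement
step 9: x = (36*28 + 22) mod 47 = 43 -> matches
step 10: x = (36*43 + 22) mod 47 = 19 -> a discrepancy with the transcript
Step 10 is the first one off; corrected, x = 19.

step 10, x = 19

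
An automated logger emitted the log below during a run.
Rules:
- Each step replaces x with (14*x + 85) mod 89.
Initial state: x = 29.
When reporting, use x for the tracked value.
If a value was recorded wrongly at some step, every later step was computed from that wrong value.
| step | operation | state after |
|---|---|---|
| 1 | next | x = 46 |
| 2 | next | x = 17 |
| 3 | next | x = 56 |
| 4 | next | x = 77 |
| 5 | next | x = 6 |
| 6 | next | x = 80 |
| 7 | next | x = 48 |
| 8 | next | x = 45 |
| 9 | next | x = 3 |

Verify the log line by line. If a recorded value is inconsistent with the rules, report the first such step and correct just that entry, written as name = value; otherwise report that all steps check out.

step 4, x = 68

step 1: x = (14*29 + 85) mod 89 = 46 -> confirmed correct
step 2: x = (14*46 + 85) mod 89 = 17 -> consistent with the log
step 3: x = (14*17 + 85) mod 89 = 56 -> no discrepancy
step 4: x = (14*56 + 85) mod 89 = 68 -> the log has a different value
Step 4 is the first one off; corrected, x = 68.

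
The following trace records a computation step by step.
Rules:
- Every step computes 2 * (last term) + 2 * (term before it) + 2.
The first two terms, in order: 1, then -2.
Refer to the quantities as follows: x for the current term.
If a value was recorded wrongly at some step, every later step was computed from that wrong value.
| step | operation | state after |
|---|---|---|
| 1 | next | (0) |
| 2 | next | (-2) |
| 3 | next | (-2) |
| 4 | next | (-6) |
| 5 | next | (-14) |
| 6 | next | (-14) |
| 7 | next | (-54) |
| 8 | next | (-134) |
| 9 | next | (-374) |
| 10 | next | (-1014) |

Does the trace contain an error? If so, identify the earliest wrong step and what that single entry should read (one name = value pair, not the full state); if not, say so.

step 6, x = -38

Recomputing the run from the initial state:
step 1: x = 0
step 2: x = -2
step 3: x = -2
step 4: x = -6
step 5: x = -14
step 6: x = -38
step 7: x = -102
step 8: x = -278
step 9: x = -758
step 10: x = -2070
The first disagreement with the trace is at step 6, where the value should be x = -38.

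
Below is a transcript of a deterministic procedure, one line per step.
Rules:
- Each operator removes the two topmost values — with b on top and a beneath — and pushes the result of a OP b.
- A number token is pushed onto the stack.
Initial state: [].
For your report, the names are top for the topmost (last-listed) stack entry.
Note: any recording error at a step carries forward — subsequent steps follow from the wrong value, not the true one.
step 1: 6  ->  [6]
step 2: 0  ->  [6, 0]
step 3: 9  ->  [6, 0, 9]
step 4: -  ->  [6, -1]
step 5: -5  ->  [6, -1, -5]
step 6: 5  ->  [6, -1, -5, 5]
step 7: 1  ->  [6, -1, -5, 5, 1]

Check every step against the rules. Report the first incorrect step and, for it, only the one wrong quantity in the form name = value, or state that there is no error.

1. push 6: top = 6 (no discrepancy)
2. push 0: top = 0 (same as recorded)
3. push 9: top = 9 (in agreement)
4. 0 - 9 = -9 (the recorded entry deviates here)
Conclusion: step 4 carries the first error; the entry should be top = -9.

step 4, top = -9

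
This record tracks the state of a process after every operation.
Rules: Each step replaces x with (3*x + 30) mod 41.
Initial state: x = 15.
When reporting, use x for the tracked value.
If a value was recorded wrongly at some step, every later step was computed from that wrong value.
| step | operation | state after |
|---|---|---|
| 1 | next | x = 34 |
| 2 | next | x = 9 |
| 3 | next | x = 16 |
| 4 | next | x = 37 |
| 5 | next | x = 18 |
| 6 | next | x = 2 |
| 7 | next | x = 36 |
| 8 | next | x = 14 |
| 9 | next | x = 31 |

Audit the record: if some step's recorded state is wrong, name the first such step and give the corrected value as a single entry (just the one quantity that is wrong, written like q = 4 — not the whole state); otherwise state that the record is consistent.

step 8, x = 15

1. x = (3*15 + 30) mod 41 = 34 (checks out)
2. x = (3*34 + 30) mod 41 = 9 (same as recorded)
3. x = (3*9 + 30) mod 41 = 16 (same as recorded)
4. x = (3*16 + 30) mod 41 = 37 (no discrepancy)
5. x = (3*37 + 30) mod 41 = 18 (in agreement)
6. x = (3*18 + 30) mod 41 = 2 (consistent with the record)
7. x = (3*2 + 30) mod 41 = 36 (confirmed correct)
8. x = (3*36 + 30) mod 41 = 15 (a discrepancy with the record)
So the first discrepancy is step 8, where the right value is x = 15.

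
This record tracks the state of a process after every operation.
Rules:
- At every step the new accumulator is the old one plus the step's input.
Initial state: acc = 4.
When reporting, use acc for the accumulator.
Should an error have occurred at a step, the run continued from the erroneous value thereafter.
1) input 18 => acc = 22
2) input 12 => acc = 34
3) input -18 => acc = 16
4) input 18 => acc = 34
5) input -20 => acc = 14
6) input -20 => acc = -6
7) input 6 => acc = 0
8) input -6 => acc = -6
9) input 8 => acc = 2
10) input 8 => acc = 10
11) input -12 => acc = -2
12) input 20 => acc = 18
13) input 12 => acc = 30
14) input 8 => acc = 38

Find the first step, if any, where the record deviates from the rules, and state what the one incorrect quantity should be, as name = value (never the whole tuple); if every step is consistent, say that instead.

Step 1: acc = 4 + 18 = 22 — agrees with the record.
Step 2: acc = 22 + 12 = 34 — checks out.
Step 3: acc = 34 + -18 = 16 — consistent with the record.
Step 4: acc = 16 + 18 = 34 — verified.
Step 5: acc = 34 + -20 = 14 — consistent with the record.
Step 6: acc = 14 + -20 = -6 — no discrepancy.
Step 7: acc = -6 + 6 = 0 — confirmed correct.
Step 8: acc = 0 + -6 = -6 — matches.
Step 9: acc = -6 + 8 = 2 — checks out.
Step 10: acc = 2 + 8 = 10 — checks out.
Step 11: acc = 10 + -12 = -2 — exactly as logged.
Step 12: acc = -2 + 20 = 18 — agrees with the record.
Step 13: acc = 18 + 12 = 30 — verified.
Step 14: acc = 30 + 8 = 38 — exactly as logged.
The recomputation confirms every line.

no error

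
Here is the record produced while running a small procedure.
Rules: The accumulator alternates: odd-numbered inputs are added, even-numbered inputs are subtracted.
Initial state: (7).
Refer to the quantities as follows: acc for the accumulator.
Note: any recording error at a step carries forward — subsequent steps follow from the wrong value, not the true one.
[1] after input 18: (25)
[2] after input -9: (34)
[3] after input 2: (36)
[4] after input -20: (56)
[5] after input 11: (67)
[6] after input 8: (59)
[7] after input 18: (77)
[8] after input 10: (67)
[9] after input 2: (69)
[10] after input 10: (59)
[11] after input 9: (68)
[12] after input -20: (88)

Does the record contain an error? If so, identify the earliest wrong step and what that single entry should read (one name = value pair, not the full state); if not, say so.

no error

Recomputing the run from the initial state:
step 1: acc = 25
step 2: acc = 34
step 3: acc = 36
step 4: acc = 56
step 5: acc = 67
step 6: acc = 59
step 7: acc = 77
step 8: acc = 67
step 9: acc = 69
step 10: acc = 59
step 11: acc = 68
step 12: acc = 88
This matches the record at every step.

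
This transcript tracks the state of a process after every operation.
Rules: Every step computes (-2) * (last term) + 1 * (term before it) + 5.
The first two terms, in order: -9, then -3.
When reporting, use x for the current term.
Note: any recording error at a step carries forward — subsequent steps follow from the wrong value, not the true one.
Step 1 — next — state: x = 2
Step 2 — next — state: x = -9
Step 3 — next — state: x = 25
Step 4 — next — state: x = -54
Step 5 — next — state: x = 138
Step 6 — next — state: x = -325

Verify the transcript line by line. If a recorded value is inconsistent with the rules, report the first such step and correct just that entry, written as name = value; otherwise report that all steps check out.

step 2, x = -2

1. x = -2*(-3) + (1)*(-9) + (5) = 2 (same as recorded)
2. x = -2*(2) + (1)*(-3) + (5) = -2 (a discrepancy with the transcript)
Conclusion: step 2 carries the first error; the entry should be x = -2.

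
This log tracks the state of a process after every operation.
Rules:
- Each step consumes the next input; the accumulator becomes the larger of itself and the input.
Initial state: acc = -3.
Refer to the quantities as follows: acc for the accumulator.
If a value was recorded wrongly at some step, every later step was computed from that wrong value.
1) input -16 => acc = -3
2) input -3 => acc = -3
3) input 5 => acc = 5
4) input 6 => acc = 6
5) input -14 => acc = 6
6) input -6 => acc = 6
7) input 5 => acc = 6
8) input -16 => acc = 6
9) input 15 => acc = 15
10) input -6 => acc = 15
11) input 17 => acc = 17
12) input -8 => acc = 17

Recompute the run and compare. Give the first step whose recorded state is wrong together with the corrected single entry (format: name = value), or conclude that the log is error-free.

no error

Step 1: acc = max(-3, -16) = -3 — in agreement.
Step 2: acc = max(-3, -3) = -3 — checks out.
Step 3: acc = max(-3, 5) = 5 — in agreement.
Step 4: acc = max(5, 6) = 6 — no discrepancy.
Step 5: acc = max(6, -14) = 6 — confirmed correct.
Step 6: acc = max(6, -6) = 6 — in agreement.
Step 7: acc = max(6, 5) = 6 — checks out.
Step 8: acc = max(6, -16) = 6 — in agreement.
Step 9: acc = max(6, 15) = 15 — exactly as logged.
Step 10: acc = max(15, -6) = 15 — verified.
Step 11: acc = max(15, 17) = 17 — same as recorded.
Step 12: acc = max(17, -8) = 17 — agrees with the log.
All entries verified; no error found.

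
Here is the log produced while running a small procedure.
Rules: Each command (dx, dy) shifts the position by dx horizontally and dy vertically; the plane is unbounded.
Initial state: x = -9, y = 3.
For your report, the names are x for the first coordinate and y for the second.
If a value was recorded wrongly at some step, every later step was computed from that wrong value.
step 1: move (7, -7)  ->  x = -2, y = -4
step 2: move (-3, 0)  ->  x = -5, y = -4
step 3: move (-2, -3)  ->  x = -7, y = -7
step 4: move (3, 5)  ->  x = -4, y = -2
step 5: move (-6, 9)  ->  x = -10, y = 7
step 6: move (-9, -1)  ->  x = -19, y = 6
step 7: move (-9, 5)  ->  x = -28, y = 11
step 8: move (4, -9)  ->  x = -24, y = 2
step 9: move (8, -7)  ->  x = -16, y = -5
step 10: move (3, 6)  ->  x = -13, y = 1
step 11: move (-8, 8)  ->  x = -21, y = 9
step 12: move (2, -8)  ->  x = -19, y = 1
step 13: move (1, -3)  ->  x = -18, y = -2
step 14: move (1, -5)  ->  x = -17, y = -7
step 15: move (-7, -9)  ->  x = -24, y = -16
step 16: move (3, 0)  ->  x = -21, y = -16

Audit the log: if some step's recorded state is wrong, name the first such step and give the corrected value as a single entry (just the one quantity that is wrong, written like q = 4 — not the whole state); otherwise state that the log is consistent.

no error

Step 1: x = -9 + (7) = -2, y = 3 + (-7) = -4 — agrees with the log.
Step 2: x = -2 + (-3) = -5, y = -4 + (0) = -4 — confirmed correct.
Step 3: x = -5 + (-2) = -7, y = -4 + (-3) = -7 — verified.
Step 4: x = -7 + (3) = -4, y = -7 + (5) = -2 — in agreement.
Step 5: x = -4 + (-6) = -10, y = -2 + (9) = 7 — checks out.
Step 6: x = -10 + (-9) = -19, y = 7 + (-1) = 6 — matches.
Step 7: x = -19 + (-9) = -28, y = 6 + (5) = 11 — no discrepancy.
Step 8: x = -28 + (4) = -24, y = 11 + (-9) = 2 — same as recorded.
Step 9: x = -24 + (8) = -16, y = 2 + (-7) = -5 — checks out.
Step 10: x = -16 + (3) = -13, y = -5 + (6) = 1 — exactly as logged.
Step 11: x = -13 + (-8) = -21, y = 1 + (8) = 9 — same as recorded.
Step 12: x = -21 + (2) = -19, y = 9 + (-8) = 1 — same as recorded.
Step 13: x = -19 + (1) = -18, y = 1 + (-3) = -2 — consistent with the log.
Step 14: x = -18 + (1) = -17, y = -2 + (-5) = -7 — confirmed correct.
Step 15: x = -17 + (-7) = -24, y = -7 + (-9) = -16 — exactly as logged.
Step 16: x = -24 + (3) = -21, y = -16 + (0) = -16 — agrees with the log.
All steps check out; nothing to correct.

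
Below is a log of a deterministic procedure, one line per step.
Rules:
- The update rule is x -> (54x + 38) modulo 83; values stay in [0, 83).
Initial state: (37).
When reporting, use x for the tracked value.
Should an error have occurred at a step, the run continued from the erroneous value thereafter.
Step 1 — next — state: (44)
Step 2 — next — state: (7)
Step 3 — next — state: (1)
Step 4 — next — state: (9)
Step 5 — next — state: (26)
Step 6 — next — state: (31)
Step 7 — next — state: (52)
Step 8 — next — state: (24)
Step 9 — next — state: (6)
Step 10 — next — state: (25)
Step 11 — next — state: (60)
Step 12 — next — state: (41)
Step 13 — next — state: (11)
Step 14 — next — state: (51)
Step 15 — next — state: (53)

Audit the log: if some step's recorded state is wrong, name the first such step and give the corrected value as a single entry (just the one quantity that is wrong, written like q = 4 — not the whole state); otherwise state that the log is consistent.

Recomputing the run from the initial state:
step 1: x = 44
step 2: x = 7
step 3: x = 1
step 4: x = 9
step 5: x = 26
step 6: x = 31
step 7: x = 52
step 8: x = 24
step 9: x = 6
step 10: x = 30
step 11: x = 81
step 12: x = 13
step 13: x = 76
step 14: x = 75
step 15: x = 21
The first disagreement with the log is at step 10, where the value should be x = 30.

step 10, x = 30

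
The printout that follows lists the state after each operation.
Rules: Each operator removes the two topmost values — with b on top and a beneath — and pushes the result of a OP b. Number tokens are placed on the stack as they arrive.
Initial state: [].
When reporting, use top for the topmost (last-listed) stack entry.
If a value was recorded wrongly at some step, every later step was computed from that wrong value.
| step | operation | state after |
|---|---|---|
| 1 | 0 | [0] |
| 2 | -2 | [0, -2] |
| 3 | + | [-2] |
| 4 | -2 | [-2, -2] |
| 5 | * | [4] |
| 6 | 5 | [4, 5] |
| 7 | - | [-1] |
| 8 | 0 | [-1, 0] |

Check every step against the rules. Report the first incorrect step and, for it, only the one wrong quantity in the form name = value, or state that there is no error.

step 1: push 0: top = 0 -> verified
step 2: push -2: top = -2 -> confirmed correct
step 3: 0 + -2 = -2 -> in agreement
step 4: push -2: top = -2 -> verified
step 5: -2 * -2 = 4 -> consistent with the printout
step 6: push 5: top = 5 -> consistent with the printout
step 7: 4 - 5 = -1 -> confirmed correct
step 8: push 0: top = 0 -> confirmed correct
The recomputation confirms every line.

no error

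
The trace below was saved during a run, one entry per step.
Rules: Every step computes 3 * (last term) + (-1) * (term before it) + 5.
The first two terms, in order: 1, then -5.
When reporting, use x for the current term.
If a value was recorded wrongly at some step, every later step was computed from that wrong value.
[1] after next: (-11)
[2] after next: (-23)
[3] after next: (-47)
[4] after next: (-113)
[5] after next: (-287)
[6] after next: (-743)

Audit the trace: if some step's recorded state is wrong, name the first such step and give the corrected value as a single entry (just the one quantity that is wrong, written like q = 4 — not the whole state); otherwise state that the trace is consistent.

step 3, x = -53

1. x = 3*(-5) + (-1)*(1) + (5) = -11 (same as recorded)
2. x = 3*(-11) + (-1)*(-5) + (5) = -23 (in agreement)
3. x = 3*(-23) + (-1)*(-11) + (5) = -53 (the trace disagrees here)
So the first discrepancy is step 3, where the right value is x = -53.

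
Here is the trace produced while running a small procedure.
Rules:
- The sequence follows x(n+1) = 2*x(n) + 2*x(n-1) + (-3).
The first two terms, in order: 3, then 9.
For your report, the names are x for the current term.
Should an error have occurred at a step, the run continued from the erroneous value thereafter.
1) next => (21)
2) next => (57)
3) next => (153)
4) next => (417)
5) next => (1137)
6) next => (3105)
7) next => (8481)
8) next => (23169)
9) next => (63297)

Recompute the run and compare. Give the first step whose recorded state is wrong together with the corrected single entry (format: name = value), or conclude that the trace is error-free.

Step 1: x = 2*(9) + (2)*(3) + (-3) = 21 — confirmed correct.
Step 2: x = 2*(21) + (2)*(9) + (-3) = 57 — confirmed correct.
Step 3: x = 2*(57) + (2)*(21) + (-3) = 153 — consistent with the trace.
Step 4: x = 2*(153) + (2)*(57) + (-3) = 417 — exactly as logged.
Step 5: x = 2*(417) + (2)*(153) + (-3) = 1137 — confirmed correct.
Step 6: x = 2*(1137) + (2)*(417) + (-3) = 3105 — checks out.
Step 7: x = 2*(3105) + (2)*(1137) + (-3) = 8481 — exactly as logged.
Step 8: x = 2*(8481) + (2)*(3105) + (-3) = 23169 — no discrepancy.
Step 9: x = 2*(23169) + (2)*(8481) + (-3) = 63297 — confirmed correct.
Each recorded entry agrees with the recomputation.

no error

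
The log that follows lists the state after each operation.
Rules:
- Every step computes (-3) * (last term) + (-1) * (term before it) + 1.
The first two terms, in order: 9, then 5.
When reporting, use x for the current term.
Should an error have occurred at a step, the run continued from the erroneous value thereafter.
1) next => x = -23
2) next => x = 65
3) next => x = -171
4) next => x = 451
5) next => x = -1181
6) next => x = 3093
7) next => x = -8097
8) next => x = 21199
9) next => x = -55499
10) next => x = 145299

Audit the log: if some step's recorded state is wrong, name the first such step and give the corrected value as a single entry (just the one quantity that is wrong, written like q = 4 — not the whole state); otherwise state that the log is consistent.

Recomputing the run from the initial state:
step 1: x = -23
step 2: x = 65
step 3: x = -171
step 4: x = 449
step 5: x = -1175
step 6: x = 3077
step 7: x = -8055
step 8: x = 21089
step 9: x = -55211
step 10: x = 144545
The first disagreement with the log is at step 4, where the value should be x = 449.

step 4, x = 449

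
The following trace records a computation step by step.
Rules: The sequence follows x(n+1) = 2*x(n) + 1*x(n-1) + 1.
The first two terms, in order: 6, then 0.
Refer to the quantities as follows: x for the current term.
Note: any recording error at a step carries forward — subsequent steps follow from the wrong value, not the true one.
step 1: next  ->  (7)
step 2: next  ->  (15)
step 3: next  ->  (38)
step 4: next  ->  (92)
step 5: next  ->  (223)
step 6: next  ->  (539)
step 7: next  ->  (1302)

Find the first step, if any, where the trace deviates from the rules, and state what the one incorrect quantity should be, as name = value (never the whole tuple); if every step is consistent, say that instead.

no error

Recomputing the run from the initial state:
step 1: x = 7
step 2: x = 15
step 3: x = 38
step 4: x = 92
step 5: x = 223
step 6: x = 539
step 7: x = 1302
This matches the trace at every step.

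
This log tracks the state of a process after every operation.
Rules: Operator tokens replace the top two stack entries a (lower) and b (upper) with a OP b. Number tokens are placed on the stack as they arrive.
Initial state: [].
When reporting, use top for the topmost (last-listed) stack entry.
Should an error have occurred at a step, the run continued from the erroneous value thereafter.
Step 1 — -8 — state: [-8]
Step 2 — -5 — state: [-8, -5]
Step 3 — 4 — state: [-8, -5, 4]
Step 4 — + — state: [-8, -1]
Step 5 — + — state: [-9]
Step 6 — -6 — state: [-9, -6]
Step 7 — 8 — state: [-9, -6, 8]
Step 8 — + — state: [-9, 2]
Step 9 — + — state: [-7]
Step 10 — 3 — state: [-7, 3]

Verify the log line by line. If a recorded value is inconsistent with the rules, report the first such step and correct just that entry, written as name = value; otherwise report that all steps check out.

Recomputing the run from the initial state:
step 1: [-8]
step 2: [-8, -5]
step 3: [-8, -5, 4]
step 4: [-8, -1]
step 5: [-9]
step 6: [-9, -6]
step 7: [-9, -6, 8]
step 8: [-9, 2]
step 9: [-7]
step 10: [-7, 3]
This matches the log at every step.

no error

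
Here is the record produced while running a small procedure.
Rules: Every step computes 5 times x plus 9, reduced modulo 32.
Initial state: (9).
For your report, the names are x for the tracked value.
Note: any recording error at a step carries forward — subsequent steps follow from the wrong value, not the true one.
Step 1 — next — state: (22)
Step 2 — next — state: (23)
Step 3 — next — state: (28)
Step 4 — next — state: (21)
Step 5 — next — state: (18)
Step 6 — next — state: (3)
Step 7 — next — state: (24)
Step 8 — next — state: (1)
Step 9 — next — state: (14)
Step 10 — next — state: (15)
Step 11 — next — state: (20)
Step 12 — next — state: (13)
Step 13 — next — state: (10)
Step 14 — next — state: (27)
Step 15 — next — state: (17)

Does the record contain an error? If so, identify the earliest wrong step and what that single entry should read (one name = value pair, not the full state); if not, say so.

step 15, x = 16

Recomputing the run from the initial state:
step 1: x = 22
step 2: x = 23
step 3: x = 28
step 4: x = 21
step 5: x = 18
step 6: x = 3
step 7: x = 24
step 8: x = 1
step 9: x = 14
step 10: x = 15
step 11: x = 20
step 12: x = 13
step 13: x = 10
step 14: x = 27
step 15: x = 16
The first disagreement with the record is at step 15, where the value should be x = 16.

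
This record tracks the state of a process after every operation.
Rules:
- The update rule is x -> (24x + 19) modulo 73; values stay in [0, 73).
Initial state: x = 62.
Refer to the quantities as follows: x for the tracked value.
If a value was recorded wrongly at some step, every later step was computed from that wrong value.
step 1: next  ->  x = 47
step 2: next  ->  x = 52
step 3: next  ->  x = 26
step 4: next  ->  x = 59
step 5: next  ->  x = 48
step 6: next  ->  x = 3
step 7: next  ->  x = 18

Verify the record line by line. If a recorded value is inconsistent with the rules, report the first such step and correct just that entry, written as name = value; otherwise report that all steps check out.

no error

Recomputing the run from the initial state:
step 1: x = 47
step 2: x = 52
step 3: x = 26
step 4: x = 59
step 5: x = 48
step 6: x = 3
step 7: x = 18
This matches the record at every step.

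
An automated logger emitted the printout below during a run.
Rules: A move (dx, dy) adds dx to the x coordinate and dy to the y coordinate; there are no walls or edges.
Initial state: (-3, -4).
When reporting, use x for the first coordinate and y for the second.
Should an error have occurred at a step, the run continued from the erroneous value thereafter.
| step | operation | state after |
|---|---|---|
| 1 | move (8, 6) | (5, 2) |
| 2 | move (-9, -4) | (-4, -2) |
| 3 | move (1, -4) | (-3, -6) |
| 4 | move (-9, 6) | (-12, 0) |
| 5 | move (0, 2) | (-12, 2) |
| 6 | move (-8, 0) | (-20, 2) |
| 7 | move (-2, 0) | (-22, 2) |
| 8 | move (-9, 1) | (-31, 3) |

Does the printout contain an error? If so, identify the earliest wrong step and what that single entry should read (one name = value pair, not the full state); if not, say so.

Step 1: x = -3 + (8) = 5, y = -4 + (6) = 2 — verified.
Step 2: x = 5 + (-9) = -4, y = 2 + (-4) = -2 — consistent with the printout.
Step 3: x = -4 + (1) = -3, y = -2 + (-4) = -6 — checks out.
Step 4: x = -3 + (-9) = -12, y = -6 + (6) = 0 — exactly as logged.
Step 5: x = -12 + (0) = -12, y = 0 + (2) = 2 — exactly as logged.
Step 6: x = -12 + (-8) = -20, y = 2 + (0) = 2 — exactly as logged.
Step 7: x = -20 + (-2) = -22, y = 2 + (0) = 2 — verified.
Step 8: x = -22 + (-9) = -31, y = 2 + (1) = 3 — consistent with the printout.
No step deviates from the rules.

no error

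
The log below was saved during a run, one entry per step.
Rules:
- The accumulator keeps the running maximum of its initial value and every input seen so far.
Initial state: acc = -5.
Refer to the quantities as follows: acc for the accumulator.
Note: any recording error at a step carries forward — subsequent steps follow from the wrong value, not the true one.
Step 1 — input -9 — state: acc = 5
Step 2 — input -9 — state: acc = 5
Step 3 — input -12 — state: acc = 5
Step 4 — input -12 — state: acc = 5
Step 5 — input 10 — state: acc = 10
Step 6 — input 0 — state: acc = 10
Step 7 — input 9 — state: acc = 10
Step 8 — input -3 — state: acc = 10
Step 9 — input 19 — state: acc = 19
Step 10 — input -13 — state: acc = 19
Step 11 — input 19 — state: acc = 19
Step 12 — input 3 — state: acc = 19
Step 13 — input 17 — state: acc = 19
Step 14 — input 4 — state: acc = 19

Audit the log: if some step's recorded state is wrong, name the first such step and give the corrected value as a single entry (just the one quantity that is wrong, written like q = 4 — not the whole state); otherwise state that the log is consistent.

step 1, acc = -5

Recomputing the run from the initial state:
step 1: acc = -5
step 2: acc = -5
step 3: acc = -5
step 4: acc = -5
step 5: acc = 10
step 6: acc = 10
step 7: acc = 10
step 8: acc = 10
step 9: acc = 19
step 10: acc = 19
step 11: acc = 19
step 12: acc = 19
step 13: acc = 19
step 14: acc = 19
The first disagreement with the log is at step 1, where the value should be acc = -5.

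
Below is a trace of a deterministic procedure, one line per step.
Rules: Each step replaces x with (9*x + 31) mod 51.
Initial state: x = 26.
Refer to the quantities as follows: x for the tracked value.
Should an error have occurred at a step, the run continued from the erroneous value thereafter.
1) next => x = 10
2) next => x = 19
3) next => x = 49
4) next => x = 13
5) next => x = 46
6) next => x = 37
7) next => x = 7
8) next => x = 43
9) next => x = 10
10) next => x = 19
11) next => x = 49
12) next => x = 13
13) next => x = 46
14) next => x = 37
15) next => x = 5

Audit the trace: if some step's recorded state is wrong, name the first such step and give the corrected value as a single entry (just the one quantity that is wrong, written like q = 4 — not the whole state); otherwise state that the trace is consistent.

step 15, x = 7

Recomputing the run from the initial state:
step 1: x = 10
step 2: x = 19
step 3: x = 49
step 4: x = 13
step 5: x = 46
step 6: x = 37
step 7: x = 7
step 8: x = 43
step 9: x = 10
step 10: x = 19
step 11: x = 49
step 12: x = 13
step 13: x = 46
step 14: x = 37
step 15: x = 7
The first disagreement with the trace is at step 15, where the value should be x = 7.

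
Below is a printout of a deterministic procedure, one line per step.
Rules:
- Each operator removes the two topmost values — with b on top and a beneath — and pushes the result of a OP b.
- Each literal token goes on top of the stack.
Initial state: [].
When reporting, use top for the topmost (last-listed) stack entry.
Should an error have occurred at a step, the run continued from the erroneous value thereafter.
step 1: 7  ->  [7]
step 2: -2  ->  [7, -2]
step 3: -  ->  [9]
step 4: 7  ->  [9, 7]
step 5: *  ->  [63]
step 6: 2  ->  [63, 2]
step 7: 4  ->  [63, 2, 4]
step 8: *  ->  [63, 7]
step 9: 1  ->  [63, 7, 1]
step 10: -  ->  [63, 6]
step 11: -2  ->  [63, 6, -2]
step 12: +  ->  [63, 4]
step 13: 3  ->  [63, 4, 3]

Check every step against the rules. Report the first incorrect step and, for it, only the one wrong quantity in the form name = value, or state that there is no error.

step 8, top = 8

Step 1: push 7: top = 7 — agrees with the printout.
Step 2: push -2: top = -2 — verified.
Step 3: 7 - -2 = 9 — agrees with the printout.
Step 4: push 7: top = 7 — verified.
Step 5: 9 * 7 = 63 — consistent with the printout.
Step 6: push 2: top = 2 — exactly as logged.
Step 7: push 4: top = 4 — confirmed correct.
Step 8: 2 * 4 = 8 — the entry is off here.
Conclusion: step 8 carries the first error; the entry should be top = 8.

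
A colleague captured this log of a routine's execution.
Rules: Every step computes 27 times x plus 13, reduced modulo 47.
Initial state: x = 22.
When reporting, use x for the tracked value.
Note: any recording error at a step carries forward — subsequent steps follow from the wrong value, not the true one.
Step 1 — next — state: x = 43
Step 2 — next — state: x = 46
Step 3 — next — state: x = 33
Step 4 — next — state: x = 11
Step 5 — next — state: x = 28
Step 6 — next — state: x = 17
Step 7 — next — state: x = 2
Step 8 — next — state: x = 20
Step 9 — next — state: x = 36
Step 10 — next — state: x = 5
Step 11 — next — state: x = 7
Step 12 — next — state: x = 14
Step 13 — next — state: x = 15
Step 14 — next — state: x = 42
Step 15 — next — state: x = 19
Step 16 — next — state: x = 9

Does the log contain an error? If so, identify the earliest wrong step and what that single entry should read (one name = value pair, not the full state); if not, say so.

step 10, x = 45

Recomputing the run from the initial state:
step 1: x = 43
step 2: x = 46
step 3: x = 33
step 4: x = 11
step 5: x = 28
step 6: x = 17
step 7: x = 2
step 8: x = 20
step 9: x = 36
step 10: x = 45
step 11: x = 6
step 12: x = 34
step 13: x = 38
step 14: x = 5
step 15: x = 7
step 16: x = 14
The first disagreement with the log is at step 10, where the value should be x = 45.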